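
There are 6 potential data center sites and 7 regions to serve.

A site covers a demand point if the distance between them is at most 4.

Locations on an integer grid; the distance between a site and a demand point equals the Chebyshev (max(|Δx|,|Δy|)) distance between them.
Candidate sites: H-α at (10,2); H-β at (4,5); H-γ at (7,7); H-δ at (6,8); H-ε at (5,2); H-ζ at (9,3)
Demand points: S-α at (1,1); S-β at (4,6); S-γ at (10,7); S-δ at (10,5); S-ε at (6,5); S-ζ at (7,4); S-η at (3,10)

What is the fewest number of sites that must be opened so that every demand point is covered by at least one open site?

2

Coverage sets (demand points within 4 of each site):
  H-α: {S-δ, S-ε, S-ζ}
  H-β: {S-α, S-β, S-ε, S-ζ}
  H-γ: {S-β, S-γ, S-δ, S-ε, S-ζ, S-η}
  H-δ: {S-β, S-γ, S-δ, S-ε, S-ζ, S-η}
  H-ε: {S-α, S-β, S-ε, S-ζ}
  H-ζ: {S-γ, S-δ, S-ε, S-ζ}
No single site covers all 7 demand points.
But {H-β, H-γ} covers everything, so the minimum is 2.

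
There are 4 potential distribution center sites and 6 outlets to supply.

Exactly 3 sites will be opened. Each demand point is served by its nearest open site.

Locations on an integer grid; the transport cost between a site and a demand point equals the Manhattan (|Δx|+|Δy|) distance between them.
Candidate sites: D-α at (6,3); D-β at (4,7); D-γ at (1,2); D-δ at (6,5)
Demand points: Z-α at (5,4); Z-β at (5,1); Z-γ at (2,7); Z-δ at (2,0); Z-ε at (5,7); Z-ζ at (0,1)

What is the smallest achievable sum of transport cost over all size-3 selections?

13

Open {D-α, D-β, D-γ}.
  Z-α→D-α 2, Z-β→D-α 3, Z-γ→D-β 2, Z-δ→D-γ 3, Z-ε→D-β 1, Z-ζ→D-γ 2  ⇒ total 13.
Compare {D-β, D-γ, D-δ}: total 15.
Compare {D-α, D-γ, D-δ}: total 19.
No size-3 selection does better; minimum is 13.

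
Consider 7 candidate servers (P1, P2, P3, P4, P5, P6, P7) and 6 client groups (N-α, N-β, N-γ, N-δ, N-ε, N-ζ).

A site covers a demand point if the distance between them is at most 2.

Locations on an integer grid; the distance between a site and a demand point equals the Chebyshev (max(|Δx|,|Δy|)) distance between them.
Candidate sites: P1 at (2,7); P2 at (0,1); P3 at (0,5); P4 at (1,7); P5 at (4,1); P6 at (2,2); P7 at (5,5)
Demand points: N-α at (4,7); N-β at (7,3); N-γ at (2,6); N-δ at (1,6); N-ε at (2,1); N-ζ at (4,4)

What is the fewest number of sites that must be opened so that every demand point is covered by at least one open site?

Coverage sets (demand points within 2 of each site):
  P1: {N-α, N-γ, N-δ}
  P2: {N-ε}
  P3: {N-γ, N-δ}
  P4: {N-γ, N-δ}
  P5: {N-ε}
  P6: {N-ε, N-ζ}
  P7: {N-α, N-β, N-ζ}
No 2 sites suffice: every size-2 union leaves at least one demand point uncovered.
But {P1, P2, P7} covers everything, so the minimum is 3.

3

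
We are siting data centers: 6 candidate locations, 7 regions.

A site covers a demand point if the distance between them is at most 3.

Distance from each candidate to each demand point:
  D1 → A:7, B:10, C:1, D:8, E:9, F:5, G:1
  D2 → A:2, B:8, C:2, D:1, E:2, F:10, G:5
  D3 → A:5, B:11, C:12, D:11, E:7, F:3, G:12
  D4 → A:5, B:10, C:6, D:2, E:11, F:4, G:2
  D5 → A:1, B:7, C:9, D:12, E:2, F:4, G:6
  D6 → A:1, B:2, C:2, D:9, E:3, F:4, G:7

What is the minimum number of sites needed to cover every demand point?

Coverage sets (demand points within 3 of each site):
  D1: {C, G}
  D2: {A, C, D, E}
  D3: {F}
  D4: {D, G}
  D5: {A, E}
  D6: {A, B, C, E}
No 2 sites suffice: every size-2 union leaves at least one demand point uncovered.
But {D3, D4, D6} covers everything, so the minimum is 3.

3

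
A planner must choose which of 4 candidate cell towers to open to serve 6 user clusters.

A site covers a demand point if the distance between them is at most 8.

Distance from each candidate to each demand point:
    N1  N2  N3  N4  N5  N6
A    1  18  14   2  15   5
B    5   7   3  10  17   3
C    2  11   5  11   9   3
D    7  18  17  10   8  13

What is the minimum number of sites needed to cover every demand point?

Coverage sets (demand points within 8 of each site):
  A: {N1, N4, N6}
  B: {N1, N2, N3, N6}
  C: {N1, N3, N6}
  D: {N1, N5}
No 2 sites suffice: every size-2 union leaves at least one demand point uncovered.
But {A, B, D} covers everything, so the minimum is 3.

3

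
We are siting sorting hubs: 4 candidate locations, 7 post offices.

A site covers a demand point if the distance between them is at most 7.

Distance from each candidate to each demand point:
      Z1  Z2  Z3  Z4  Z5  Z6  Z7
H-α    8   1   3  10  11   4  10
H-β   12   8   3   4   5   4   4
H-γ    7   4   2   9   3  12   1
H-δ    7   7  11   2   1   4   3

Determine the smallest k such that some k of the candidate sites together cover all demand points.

Coverage sets (demand points within 7 of each site):
  H-α: {Z2, Z3, Z6}
  H-β: {Z3, Z4, Z5, Z6, Z7}
  H-γ: {Z1, Z2, Z3, Z5, Z7}
  H-δ: {Z1, Z2, Z4, Z5, Z6, Z7}
No single site covers all 7 demand points.
But {H-α, H-δ} covers everything, so the minimum is 2.

2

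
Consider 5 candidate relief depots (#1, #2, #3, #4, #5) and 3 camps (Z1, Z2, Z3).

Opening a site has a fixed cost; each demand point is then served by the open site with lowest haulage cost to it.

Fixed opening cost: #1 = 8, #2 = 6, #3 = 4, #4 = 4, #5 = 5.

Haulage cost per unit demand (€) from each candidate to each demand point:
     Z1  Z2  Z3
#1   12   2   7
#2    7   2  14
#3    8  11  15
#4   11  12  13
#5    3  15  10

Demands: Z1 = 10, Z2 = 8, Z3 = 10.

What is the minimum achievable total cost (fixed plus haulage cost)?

Open {#1, #5}: assign each demand point to its cheapest open site.
  Z1→#5 10×3=30, Z2→#1 8×2=16, Z3→#1 10×7=70
  haulage cost 116, fixed 13 → total 129.
Compare {#1, #3, #5}: haulage cost 116 + fixed 17 = 133.
Compare {#1, #4, #5}: haulage cost 116 + fixed 17 = 133.
Compare {#1, #2, #5}: haulage cost 116 + fixed 19 = 135.
All other subsets cost ≥ 133. Minimum total cost: 129.

129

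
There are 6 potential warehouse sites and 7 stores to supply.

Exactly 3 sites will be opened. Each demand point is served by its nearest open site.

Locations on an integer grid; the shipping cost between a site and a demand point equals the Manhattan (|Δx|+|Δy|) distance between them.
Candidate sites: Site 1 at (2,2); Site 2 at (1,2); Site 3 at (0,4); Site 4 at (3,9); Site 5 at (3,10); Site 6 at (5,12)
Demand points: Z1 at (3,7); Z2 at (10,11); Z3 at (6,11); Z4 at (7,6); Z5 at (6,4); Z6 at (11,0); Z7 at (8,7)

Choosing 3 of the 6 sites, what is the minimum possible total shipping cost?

Open {Site 1, Site 4, Site 6}.
  Z1→Site 4 2, Z2→Site 6 6, Z3→Site 6 2, Z4→Site 4 7, Z5→Site 1 6, Z6→Site 1 11, Z7→Site 4 7  ⇒ total 41.
Compare {Site 2, Site 4, Site 6}: total 43.
Compare {Site 1, Site 5, Site 6}: total 44.
No size-3 selection does better; minimum is 41.

41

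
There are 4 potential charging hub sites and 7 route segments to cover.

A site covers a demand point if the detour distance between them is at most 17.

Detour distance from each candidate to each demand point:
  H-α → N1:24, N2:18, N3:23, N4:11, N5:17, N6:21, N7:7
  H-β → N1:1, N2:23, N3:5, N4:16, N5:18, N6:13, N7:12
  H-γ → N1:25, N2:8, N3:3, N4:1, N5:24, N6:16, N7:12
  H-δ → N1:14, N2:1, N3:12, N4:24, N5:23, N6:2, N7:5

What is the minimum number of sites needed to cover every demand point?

Coverage sets (demand points within 17 of each site):
  H-α: {N4, N5, N7}
  H-β: {N1, N3, N4, N6, N7}
  H-γ: {N2, N3, N4, N6, N7}
  H-δ: {N1, N2, N3, N6, N7}
No single site covers all 7 demand points.
But {H-α, H-δ} covers everything, so the minimum is 2.

2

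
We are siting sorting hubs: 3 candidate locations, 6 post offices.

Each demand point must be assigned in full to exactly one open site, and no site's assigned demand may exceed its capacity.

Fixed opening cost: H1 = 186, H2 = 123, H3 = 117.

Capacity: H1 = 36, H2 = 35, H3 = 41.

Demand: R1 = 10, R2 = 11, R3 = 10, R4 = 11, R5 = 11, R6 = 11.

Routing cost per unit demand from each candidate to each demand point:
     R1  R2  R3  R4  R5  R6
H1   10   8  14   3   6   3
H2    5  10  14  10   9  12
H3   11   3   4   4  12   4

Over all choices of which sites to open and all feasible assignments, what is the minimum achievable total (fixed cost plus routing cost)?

Open {H2, H3}; cheapest assignment that respects the capacities:
  H2 (cap 35, load 32): R1, R4, R5 — cost 10×5 + 11×10 + 11×9 = 259
  H3 (cap 41, load 32): R2, R3, R6 — cost 11×3 + 10×4 + 11×4 = 117
  Shipping 376, fixed 240 → total 616.
  Any other capacity-feasible assignment to {H2, H3} ships for at least 376.
Compare {H1, H3}: its best feasible assignment gives total 618.
Compare {H1, H2, H3}: its best feasible assignment gives total 681.
Every other set of open sites that can feasibly serve all demand totals ≥ 618 even under its best assignment. Minimum: 616.

616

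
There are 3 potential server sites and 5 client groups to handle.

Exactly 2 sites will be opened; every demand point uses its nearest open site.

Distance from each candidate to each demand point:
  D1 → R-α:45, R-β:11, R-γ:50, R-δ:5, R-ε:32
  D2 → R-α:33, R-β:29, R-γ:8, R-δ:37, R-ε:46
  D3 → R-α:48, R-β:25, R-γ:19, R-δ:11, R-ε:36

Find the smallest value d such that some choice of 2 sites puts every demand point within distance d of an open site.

33

Open {D1, D2}.
  Farthest demand point is R-α at distance 33 (to D2); all others are ≤ 33.
With {D2, D3} the worst case is 36.
With {D1, D3} the worst case is 45.
No size-2 selection achieves below 33.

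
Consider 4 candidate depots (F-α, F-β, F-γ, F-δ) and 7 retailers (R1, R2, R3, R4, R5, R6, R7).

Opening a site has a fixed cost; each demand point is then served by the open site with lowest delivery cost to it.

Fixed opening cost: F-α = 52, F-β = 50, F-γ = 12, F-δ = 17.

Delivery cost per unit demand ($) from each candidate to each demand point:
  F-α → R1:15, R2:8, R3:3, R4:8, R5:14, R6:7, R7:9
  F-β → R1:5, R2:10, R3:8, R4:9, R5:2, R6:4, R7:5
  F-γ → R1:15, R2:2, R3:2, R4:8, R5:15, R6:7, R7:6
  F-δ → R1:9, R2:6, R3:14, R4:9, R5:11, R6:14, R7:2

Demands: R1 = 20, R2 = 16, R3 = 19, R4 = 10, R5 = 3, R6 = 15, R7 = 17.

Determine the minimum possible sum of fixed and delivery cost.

429

Open {F-β, F-γ, F-δ}: assign each demand point to its cheapest open site.
  R1→F-β 20×5=100, R2→F-γ 16×2=32, R3→F-γ 19×2=38, R4→F-γ 10×8=80, R5→F-β 3×2=6, R6→F-β 15×4=60, R7→F-δ 17×2=34
  delivery cost 350, fixed 79 → total 429.
Compare {F-β, F-γ}: delivery cost 401 + fixed 62 = 463.
Compare {F-α, F-β, F-γ, F-δ}: delivery cost 350 + fixed 131 = 481.
Compare {F-α, F-β, F-γ}: delivery cost 401 + fixed 114 = 515.
All other subsets cost ≥ 463. Minimum total cost: 429.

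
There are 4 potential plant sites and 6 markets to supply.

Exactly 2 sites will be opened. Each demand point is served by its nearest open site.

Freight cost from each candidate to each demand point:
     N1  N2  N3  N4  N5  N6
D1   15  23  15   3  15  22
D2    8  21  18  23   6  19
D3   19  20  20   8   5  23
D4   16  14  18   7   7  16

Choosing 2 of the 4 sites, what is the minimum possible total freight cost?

Open {D2, D4}.
  N1→D2 8, N2→D4 14, N3→D2 18, N4→D4 7, N5→D2 6, N6→D4 16  ⇒ total 69.
Compare {D1, D4}: total 70.
Compare {D1, D2}: total 72.
No size-2 selection does better; minimum is 69.

69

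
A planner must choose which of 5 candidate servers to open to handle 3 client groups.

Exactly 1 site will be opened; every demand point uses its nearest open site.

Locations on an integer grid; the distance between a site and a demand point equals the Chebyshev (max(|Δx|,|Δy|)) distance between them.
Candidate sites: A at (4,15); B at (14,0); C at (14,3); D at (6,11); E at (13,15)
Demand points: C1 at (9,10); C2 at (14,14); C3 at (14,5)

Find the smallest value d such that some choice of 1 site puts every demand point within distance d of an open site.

8

Open {D}.
  Farthest demand point is C2 at distance 8 (to D); all others are ≤ 8.
With {A} the worst case is 10.
With {E} the worst case is 10.
No size-1 selection achieves below 8.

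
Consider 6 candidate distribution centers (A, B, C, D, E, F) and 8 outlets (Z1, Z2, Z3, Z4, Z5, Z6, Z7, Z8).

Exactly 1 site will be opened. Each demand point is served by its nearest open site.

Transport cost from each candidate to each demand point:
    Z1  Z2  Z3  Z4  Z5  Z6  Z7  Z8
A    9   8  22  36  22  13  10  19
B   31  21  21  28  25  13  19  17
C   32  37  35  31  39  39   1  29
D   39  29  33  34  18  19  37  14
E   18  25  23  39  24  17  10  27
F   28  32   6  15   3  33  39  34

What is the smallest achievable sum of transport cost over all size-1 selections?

139

Open {A}.
  Z1→A 9, Z2→A 8, Z3→A 22, Z4→A 36, Z5→A 22, Z6→A 13, Z7→A 10, Z8→A 19  ⇒ total 139.
Compare {B}: total 175.
Compare {E}: total 183.
No size-1 selection does better; minimum is 139.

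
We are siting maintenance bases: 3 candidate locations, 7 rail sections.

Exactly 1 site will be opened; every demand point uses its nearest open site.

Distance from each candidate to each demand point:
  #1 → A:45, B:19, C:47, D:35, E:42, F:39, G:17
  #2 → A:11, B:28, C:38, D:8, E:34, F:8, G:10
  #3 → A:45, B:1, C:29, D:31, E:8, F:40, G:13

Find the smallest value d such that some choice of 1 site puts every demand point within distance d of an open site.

38

Open {#2}.
  Farthest demand point is C at distance 38 (to #2); all others are ≤ 38.
With {#3} the worst case is 45.
With {#1} the worst case is 47.
No size-1 selection achieves below 38.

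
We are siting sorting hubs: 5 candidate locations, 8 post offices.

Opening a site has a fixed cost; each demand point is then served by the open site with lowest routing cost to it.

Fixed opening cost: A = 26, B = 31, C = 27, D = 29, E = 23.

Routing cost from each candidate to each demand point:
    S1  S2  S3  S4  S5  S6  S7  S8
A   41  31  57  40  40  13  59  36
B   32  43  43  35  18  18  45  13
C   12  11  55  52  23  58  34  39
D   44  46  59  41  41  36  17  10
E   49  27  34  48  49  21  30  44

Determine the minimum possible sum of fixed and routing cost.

Open {B, C}: assign each demand point to its cheapest open site.
  S1→C 12, S2→C 11, S3→B 43, S4→B 35, S5→B 18, S6→B 18, S7→C 34, S8→B 13
  routing cost 184, fixed 58 → total 242.
Compare {C, D, E}: routing cost 169 + fixed 79 = 248.
Compare {B, C, D}: routing cost 164 + fixed 87 = 251.
Compare {B, C, E}: routing cost 171 + fixed 81 = 252.
All other subsets cost ≥ 248. Minimum total cost: 242.

242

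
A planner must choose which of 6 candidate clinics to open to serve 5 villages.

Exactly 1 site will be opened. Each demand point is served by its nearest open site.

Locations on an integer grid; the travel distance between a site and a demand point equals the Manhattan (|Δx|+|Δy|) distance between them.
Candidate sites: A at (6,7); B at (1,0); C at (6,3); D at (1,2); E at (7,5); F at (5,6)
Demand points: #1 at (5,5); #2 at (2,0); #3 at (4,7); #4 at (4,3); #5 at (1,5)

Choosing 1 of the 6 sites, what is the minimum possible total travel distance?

21

Open {F}.
  #1→F 1, #2→F 9, #3→F 2, #4→F 4, #5→F 5  ⇒ total 21.
Compare {C}: total 25.
Compare {D}: total 25.
No size-1 selection does better; minimum is 21.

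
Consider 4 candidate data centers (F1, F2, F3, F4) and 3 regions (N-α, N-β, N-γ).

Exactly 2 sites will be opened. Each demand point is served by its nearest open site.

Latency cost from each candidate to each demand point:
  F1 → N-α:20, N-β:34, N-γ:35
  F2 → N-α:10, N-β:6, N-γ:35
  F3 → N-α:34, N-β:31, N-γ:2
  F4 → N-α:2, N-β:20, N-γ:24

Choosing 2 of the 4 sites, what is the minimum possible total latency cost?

Open {F2, F3}.
  N-α→F2 10, N-β→F2 6, N-γ→F3 2  ⇒ total 18.
Compare {F3, F4}: total 24.
Compare {F2, F4}: total 32.
No size-2 selection does better; minimum is 18.

18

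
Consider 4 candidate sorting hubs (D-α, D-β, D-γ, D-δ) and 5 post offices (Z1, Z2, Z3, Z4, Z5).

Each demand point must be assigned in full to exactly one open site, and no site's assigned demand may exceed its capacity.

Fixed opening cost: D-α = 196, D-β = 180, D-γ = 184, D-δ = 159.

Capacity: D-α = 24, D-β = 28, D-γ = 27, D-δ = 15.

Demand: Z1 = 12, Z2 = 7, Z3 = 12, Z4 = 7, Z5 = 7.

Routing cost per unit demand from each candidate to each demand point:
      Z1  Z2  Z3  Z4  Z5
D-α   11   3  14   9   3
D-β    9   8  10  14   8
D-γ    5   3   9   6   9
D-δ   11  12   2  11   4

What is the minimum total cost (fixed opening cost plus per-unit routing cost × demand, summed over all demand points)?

Open {D-α, D-γ}; cheapest assignment that respects the capacities:
  D-α (cap 24, load 21): Z2, Z4, Z5 — cost 7×3 + 7×9 + 7×3 = 105
  D-γ (cap 27, load 24): Z1, Z3 — cost 12×5 + 12×9 = 168
  Shipping 273, fixed 380 → total 653.
  Any other capacity-feasible assignment to {D-α, D-γ} ships for at least 273.
Compare {D-β, D-γ}: its best feasible assignment gives total 663.
Compare {D-α, D-γ, D-δ}: its best feasible assignment gives total 707.
Every other set of open sites that can feasibly serve all demand totals ≥ 663 even under its best assignment. Minimum: 653.

653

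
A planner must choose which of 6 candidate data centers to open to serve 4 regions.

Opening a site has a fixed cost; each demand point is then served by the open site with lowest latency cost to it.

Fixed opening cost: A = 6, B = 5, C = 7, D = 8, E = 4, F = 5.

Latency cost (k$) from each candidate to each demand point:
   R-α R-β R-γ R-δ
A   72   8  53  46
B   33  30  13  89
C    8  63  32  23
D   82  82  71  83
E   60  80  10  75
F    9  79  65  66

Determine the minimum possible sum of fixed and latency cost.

66

Open {A, C, E}: assign each demand point to its cheapest open site.
  R-α→C 8, R-β→A 8, R-γ→E 10, R-δ→C 23
  latency cost 49, fixed 17 → total 66.
Compare {A, B, C}: latency cost 52 + fixed 18 = 70.
Compare {A, B, C, E}: latency cost 49 + fixed 22 = 71.
Compare {A, C, E, F}: latency cost 49 + fixed 22 = 71.
All other subsets cost ≥ 70. Minimum total cost: 66.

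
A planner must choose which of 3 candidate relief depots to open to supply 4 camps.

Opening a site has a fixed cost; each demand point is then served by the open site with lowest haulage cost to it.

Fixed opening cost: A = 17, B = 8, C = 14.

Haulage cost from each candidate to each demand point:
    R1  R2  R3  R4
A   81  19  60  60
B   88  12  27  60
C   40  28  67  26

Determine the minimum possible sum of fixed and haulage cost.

127

Open {B, C}: assign each demand point to its cheapest open site.
  R1→C 40, R2→B 12, R3→B 27, R4→C 26
  haulage cost 105, fixed 22 → total 127.
Compare {A, B, C}: haulage cost 105 + fixed 39 = 144.
Compare {C}: haulage cost 161 + fixed 14 = 175.
Compare {A, C}: haulage cost 145 + fixed 31 = 176.
All other subsets cost ≥ 144. Minimum total cost: 127.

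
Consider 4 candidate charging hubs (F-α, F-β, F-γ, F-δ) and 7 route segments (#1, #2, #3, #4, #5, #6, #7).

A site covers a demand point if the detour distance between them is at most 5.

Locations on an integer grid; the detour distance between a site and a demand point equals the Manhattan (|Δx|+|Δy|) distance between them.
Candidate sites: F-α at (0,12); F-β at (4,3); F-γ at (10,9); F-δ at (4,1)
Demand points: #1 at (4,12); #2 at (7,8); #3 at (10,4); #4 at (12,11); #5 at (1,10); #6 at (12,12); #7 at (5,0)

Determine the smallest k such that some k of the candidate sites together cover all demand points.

Coverage sets (demand points within 5 of each site):
  F-α: {#1, #5}
  F-β: {#7}
  F-γ: {#2, #3, #4, #6}
  F-δ: {#7}
No 2 sites suffice: every size-2 union leaves at least one demand point uncovered.
But {F-α, F-β, F-γ} covers everything, so the minimum is 3.

3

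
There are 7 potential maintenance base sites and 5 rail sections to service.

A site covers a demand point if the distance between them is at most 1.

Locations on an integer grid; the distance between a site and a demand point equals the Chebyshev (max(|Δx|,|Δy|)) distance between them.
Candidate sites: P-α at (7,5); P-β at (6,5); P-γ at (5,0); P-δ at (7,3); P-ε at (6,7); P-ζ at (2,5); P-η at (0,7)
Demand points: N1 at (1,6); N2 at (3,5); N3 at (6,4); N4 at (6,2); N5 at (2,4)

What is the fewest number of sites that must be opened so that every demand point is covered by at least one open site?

Coverage sets (demand points within 1 of each site):
  P-α: {N3}
  P-β: {N3}
  P-γ: {}
  P-δ: {N3, N4}
  P-ε: {}
  P-ζ: {N1, N2, N5}
  P-η: {N1}
No single site covers all 5 demand points.
But {P-δ, P-ζ} covers everything, so the minimum is 2.

2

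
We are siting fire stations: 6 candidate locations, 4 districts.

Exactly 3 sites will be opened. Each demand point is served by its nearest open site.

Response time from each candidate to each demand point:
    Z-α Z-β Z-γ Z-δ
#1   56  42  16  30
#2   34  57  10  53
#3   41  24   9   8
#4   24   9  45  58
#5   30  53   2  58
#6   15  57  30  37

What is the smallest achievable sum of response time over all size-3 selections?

41

Open {#3, #4, #6}.
  Z-α→#6 15, Z-β→#4 9, Z-γ→#3 9, Z-δ→#3 8  ⇒ total 41.
Compare {#3, #4, #5}: total 43.
Compare {#3, #5, #6}: total 49.
No size-3 selection does better; minimum is 41.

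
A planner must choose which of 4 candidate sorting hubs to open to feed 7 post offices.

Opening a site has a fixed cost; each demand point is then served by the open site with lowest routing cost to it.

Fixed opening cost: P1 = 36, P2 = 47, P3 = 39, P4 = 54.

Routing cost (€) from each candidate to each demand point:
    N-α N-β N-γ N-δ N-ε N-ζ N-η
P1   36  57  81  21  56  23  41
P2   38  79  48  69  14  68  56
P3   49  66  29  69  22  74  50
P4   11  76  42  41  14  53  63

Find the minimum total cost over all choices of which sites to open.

Open {P1, P4}: assign each demand point to its cheapest open site.
  N-α→P4 11, N-β→P1 57, N-γ→P4 42, N-δ→P1 21, N-ε→P4 14, N-ζ→P1 23, N-η→P1 41
  routing cost 209, fixed 90 → total 299.
Compare {P1, P3}: routing cost 229 + fixed 75 = 304.
Compare {P1, P2}: routing cost 240 + fixed 83 = 323.
Compare {P1, P3, P4}: routing cost 196 + fixed 129 = 325.
All other subsets cost ≥ 304. Minimum total cost: 299.

299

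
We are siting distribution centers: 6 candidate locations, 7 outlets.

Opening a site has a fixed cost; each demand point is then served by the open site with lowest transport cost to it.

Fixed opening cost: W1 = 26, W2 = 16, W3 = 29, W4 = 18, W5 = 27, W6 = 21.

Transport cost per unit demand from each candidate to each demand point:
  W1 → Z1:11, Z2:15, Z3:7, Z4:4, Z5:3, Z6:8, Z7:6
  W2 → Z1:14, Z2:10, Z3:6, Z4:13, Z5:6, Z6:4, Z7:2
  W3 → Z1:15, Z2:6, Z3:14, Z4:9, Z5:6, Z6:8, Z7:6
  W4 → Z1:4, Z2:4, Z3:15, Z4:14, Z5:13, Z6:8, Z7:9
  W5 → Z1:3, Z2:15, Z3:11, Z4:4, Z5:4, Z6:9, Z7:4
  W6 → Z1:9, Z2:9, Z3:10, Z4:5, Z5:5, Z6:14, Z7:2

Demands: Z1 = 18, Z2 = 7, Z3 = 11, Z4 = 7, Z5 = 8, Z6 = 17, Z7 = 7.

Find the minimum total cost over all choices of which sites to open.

Open {W2, W4, W5}: assign each demand point to its cheapest open site.
  Z1→W5 18×3=54, Z2→W4 7×4=28, Z3→W2 11×6=66, Z4→W5 7×4=28, Z5→W5 8×4=32, Z6→W2 17×4=68, Z7→W2 7×2=14
  transport cost 290, fixed 61 → total 351.
Compare {W1, W2, W4}: transport cost 300 + fixed 60 = 360.
Compare {W1, W2, W4, W5}: transport cost 282 + fixed 87 = 369.
Compare {W2, W4, W5, W6}: transport cost 290 + fixed 82 = 372.
All other subsets cost ≥ 360. Minimum total cost: 351.

351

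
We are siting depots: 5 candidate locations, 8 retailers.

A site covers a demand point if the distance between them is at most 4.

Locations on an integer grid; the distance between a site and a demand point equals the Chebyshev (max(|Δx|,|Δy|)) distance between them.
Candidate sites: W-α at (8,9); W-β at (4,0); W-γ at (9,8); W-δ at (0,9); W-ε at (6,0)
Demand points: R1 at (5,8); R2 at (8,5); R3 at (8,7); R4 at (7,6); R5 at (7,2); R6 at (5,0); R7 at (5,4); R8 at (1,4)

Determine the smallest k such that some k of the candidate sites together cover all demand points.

2

Coverage sets (demand points within 4 of each site):
  W-α: {R1, R2, R3, R4}
  W-β: {R5, R6, R7, R8}
  W-γ: {R1, R2, R3, R4, R7}
  W-δ: {}
  W-ε: {R5, R6, R7}
No single site covers all 8 demand points.
But {W-α, W-β} covers everything, so the minimum is 2.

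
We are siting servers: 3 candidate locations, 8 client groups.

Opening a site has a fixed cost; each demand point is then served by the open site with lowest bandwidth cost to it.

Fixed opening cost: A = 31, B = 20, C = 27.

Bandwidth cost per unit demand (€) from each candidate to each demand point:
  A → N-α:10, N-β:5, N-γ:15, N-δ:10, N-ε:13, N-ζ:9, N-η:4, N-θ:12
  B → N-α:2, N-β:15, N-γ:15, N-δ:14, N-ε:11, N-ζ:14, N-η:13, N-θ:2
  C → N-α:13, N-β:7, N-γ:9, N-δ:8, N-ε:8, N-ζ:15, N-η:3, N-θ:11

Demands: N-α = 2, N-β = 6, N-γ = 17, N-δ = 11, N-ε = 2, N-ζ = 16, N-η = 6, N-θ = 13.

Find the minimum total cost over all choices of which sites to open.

557

Open {A, B, C}: assign each demand point to its cheapest open site.
  N-α→B 2×2=4, N-β→A 6×5=30, N-γ→C 17×9=153, N-δ→C 11×8=88, N-ε→C 2×8=16, N-ζ→A 16×9=144, N-η→C 6×3=18, N-θ→B 13×2=26
  bandwidth cost 479, fixed 78 → total 557.
Compare {B, C}: bandwidth cost 571 + fixed 47 = 618.
Compare {A, B}: bandwidth cost 615 + fixed 51 = 666.
Compare {A, C}: bandwidth cost 612 + fixed 58 = 670.
All other subsets cost ≥ 618. Minimum total cost: 557.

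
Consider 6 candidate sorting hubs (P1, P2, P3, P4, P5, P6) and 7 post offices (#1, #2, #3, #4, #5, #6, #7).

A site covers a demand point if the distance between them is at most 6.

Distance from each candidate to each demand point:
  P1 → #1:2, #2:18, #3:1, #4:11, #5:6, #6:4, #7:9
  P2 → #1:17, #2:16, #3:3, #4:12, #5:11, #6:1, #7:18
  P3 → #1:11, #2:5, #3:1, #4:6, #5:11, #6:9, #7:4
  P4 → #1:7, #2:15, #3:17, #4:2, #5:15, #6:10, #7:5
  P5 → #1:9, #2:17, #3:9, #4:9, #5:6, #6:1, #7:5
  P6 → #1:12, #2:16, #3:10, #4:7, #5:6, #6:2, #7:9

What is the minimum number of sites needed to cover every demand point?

2

Coverage sets (demand points within 6 of each site):
  P1: {#1, #3, #5, #6}
  P2: {#3, #6}
  P3: {#2, #3, #4, #7}
  P4: {#4, #7}
  P5: {#5, #6, #7}
  P6: {#5, #6}
No single site covers all 7 demand points.
But {P1, P3} covers everything, so the minimum is 2.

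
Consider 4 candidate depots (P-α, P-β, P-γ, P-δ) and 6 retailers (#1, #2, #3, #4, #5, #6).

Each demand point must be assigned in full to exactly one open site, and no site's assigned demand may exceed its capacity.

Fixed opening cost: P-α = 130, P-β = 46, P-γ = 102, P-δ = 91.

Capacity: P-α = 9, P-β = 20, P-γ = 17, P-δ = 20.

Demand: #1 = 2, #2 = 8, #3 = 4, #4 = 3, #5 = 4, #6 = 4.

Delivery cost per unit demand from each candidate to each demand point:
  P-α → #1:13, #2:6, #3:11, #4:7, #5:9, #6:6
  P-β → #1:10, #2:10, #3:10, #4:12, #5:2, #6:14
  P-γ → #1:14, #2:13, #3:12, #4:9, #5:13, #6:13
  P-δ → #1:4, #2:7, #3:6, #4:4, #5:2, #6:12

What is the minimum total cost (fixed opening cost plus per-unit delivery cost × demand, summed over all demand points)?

301

Open {P-β, P-δ}; cheapest assignment that respects the capacities:
  P-β (cap 20, load 8): #5, #6 — cost 4×2 + 4×14 = 64
  P-δ (cap 20, load 17): #1, #2, #3, #4 — cost 2×4 + 8×7 + 4×6 + 3×4 = 100
  Shipping 164, fixed 137 → total 301.
  Any other capacity-feasible assignment to {P-β, P-δ} ships for at least 164.
Compare {P-α, P-δ}: its best feasible assignment gives total 362.
Compare {P-γ, P-δ}: its best feasible assignment gives total 368.
Every other set of open sites that can feasibly serve all demand totals ≥ 362 even under its best assignment. Minimum: 301.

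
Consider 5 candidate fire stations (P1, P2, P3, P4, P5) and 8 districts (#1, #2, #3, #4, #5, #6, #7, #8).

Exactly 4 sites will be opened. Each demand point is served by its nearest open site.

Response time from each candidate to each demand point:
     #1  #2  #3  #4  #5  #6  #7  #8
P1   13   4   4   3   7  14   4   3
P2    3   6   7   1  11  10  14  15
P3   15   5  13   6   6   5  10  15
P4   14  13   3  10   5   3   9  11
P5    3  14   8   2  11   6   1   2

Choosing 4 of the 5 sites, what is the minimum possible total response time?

22

Open {P1, P2, P4, P5}.
  #1→P2 3, #2→P1 4, #3→P4 3, #4→P2 1, #5→P4 5, #6→P4 3, #7→P5 1, #8→P5 2  ⇒ total 22.
Compare {P1, P3, P4, P5}: total 23.
Compare {P2, P3, P4, P5}: total 23.
No size-4 selection does better; minimum is 22.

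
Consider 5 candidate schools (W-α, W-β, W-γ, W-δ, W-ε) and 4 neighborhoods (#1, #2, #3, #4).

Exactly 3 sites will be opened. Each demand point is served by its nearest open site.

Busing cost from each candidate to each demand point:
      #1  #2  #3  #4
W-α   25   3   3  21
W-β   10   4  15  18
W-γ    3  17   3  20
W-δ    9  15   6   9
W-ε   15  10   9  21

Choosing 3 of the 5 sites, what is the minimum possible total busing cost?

18

Open {W-α, W-γ, W-δ}.
  #1→W-γ 3, #2→W-α 3, #3→W-α 3, #4→W-δ 9  ⇒ total 18.
Compare {W-β, W-γ, W-δ}: total 19.
Compare {W-α, W-β, W-δ}: total 24.
No size-3 selection does better; minimum is 18.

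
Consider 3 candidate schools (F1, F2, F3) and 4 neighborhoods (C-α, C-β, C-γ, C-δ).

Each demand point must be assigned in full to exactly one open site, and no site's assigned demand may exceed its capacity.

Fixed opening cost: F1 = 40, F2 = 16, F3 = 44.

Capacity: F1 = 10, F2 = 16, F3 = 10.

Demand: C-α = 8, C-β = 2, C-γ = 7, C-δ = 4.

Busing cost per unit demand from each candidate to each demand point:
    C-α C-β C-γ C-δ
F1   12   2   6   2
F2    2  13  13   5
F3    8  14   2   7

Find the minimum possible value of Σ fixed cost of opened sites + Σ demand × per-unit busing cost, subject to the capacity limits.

Open {F2, F3}; cheapest assignment that respects the capacities:
  F2 (cap 16, load 14): C-α, C-β, C-δ — cost 8×2 + 2×13 + 4×5 = 62
  F3 (cap 10, load 7): C-γ — cost 7×2 = 14
  Shipping 76, fixed 60 → total 136.
  Any other capacity-feasible assignment to {F2, F3} ships for at least 76.
Compare {F1, F2}: its best feasible assignment gives total 138.
Compare {F1, F2, F3}: its best feasible assignment gives total 142.
Every other set of open sites that can feasibly serve all demand totals ≥ 138 even under its best assignment. Minimum: 136.

136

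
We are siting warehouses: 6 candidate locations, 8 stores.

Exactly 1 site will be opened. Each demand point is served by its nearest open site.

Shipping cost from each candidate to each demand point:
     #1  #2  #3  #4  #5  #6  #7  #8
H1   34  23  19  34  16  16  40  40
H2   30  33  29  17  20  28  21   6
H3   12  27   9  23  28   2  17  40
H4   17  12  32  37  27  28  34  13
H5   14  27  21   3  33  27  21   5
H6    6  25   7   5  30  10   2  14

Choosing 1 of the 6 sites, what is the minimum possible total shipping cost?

Open {H6}.
  #1→H6 6, #2→H6 25, #3→H6 7, #4→H6 5, #5→H6 30, #6→H6 10, #7→H6 2, #8→H6 14  ⇒ total 99.
Compare {H5}: total 151.
Compare {H3}: total 158.
No size-1 selection does better; minimum is 99.

99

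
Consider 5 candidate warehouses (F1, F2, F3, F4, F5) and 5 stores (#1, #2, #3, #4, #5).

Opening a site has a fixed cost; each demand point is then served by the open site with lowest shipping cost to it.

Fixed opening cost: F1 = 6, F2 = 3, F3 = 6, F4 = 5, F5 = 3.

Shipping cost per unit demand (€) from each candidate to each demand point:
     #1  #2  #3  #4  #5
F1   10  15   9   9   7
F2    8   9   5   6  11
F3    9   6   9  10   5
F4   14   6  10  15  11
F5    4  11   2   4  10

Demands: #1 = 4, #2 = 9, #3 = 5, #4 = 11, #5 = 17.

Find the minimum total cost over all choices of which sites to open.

Open {F3, F5}: assign each demand point to its cheapest open site.
  #1→F5 4×4=16, #2→F3 9×6=54, #3→F5 5×2=10, #4→F5 11×4=44, #5→F3 17×5=85
  shipping cost 209, fixed 9 → total 218.
Compare {F2, F3, F5}: shipping cost 209 + fixed 12 = 221.
Compare {F3, F4, F5}: shipping cost 209 + fixed 14 = 223.
Compare {F1, F3, F5}: shipping cost 209 + fixed 15 = 224.
All other subsets cost ≥ 221. Minimum total cost: 218.

218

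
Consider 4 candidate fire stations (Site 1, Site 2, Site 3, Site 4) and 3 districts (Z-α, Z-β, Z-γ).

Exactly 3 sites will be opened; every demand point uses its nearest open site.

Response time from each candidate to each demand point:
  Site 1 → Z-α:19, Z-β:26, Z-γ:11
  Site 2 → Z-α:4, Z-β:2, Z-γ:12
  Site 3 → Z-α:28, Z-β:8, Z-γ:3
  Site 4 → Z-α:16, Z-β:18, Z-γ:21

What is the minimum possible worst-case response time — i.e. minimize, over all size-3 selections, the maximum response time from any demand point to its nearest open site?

Open {Site 1, Site 2, Site 3}.
  Farthest demand point is Z-α at response time 4 (to Site 2); all others are ≤ 4.
With {Site 2, Site 3, Site 4} the worst case is 4.
With {Site 1, Site 2, Site 4} the worst case is 11.
No size-3 selection achieves below 4.

4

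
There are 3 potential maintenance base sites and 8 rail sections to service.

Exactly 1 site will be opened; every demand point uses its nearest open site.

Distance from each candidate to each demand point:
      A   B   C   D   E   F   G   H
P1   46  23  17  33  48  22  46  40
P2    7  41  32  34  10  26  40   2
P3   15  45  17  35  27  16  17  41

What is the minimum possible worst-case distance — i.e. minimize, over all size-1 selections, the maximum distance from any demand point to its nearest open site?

41

Open {P2}.
  Farthest demand point is B at distance 41 (to P2); all others are ≤ 41.
With {P3} the worst case is 45.
With {P1} the worst case is 48.
No size-1 selection achieves below 41.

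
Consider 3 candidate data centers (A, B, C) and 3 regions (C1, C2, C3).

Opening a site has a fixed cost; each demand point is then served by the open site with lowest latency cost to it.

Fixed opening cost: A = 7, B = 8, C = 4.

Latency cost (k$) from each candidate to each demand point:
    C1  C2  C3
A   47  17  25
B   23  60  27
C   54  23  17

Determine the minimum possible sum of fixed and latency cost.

75

Open {B, C}: assign each demand point to its cheapest open site.
  C1→B 23, C2→C 23, C3→C 17
  latency cost 63, fixed 12 → total 75.
Compare {A, B, C}: latency cost 57 + fixed 19 = 76.
Compare {A, B}: latency cost 65 + fixed 15 = 80.
Compare {A, C}: latency cost 81 + fixed 11 = 92.
All other subsets cost ≥ 76. Minimum total cost: 75.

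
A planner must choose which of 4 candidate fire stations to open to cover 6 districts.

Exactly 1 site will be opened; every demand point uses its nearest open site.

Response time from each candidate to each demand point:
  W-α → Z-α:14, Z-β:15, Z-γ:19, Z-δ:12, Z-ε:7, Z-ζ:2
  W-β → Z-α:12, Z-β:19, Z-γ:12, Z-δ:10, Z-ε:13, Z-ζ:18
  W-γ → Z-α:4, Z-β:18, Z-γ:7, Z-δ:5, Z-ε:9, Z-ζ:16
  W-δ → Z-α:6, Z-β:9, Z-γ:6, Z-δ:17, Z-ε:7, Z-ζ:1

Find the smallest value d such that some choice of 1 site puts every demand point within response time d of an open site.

Open {W-δ}.
  Farthest demand point is Z-δ at response time 17 (to W-δ); all others are ≤ 17.
With {W-γ} the worst case is 18.
With {W-α} the worst case is 19.
No size-1 selection achieves below 17.

17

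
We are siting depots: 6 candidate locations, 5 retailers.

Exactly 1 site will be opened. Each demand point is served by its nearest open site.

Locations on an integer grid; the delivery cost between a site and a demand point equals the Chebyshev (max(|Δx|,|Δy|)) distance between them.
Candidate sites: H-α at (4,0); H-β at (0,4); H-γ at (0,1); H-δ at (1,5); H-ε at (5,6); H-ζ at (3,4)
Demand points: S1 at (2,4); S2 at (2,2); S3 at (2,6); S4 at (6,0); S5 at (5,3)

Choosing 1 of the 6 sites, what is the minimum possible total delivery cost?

Open {H-ζ}.
  S1→H-ζ 1, S2→H-ζ 2, S3→H-ζ 2, S4→H-ζ 4, S5→H-ζ 2  ⇒ total 11.
Compare {H-δ}: total 14.
Compare {H-α}: total 17.
No size-1 selection does better; minimum is 11.

11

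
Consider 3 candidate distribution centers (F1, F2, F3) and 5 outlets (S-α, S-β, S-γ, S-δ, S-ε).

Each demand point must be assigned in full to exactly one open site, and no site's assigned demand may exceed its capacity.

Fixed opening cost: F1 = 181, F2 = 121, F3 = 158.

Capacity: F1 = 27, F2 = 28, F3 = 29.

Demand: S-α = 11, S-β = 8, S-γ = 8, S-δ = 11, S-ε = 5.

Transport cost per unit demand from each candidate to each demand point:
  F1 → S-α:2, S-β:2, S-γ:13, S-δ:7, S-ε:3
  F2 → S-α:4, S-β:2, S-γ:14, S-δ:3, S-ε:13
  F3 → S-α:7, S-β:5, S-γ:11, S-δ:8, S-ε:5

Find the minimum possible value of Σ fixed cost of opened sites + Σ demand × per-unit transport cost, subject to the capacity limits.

492

Open {F1, F2}; cheapest assignment that respects the capacities:
  F1 (cap 27, load 24): S-α, S-γ, S-ε — cost 11×2 + 8×13 + 5×3 = 141
  F2 (cap 28, load 19): S-β, S-δ — cost 8×2 + 11×3 = 49
  Shipping 190, fixed 302 → total 492.
  Any other capacity-feasible assignment to {F1, F2} ships for at least 190.
Compare {F2, F3}: its best feasible assignment gives total 509.
Compare {F1, F3}: its best feasible assignment gives total 568.
Every other set of open sites that can feasibly serve all demand totals ≥ 509 even under its best assignment. Minimum: 492.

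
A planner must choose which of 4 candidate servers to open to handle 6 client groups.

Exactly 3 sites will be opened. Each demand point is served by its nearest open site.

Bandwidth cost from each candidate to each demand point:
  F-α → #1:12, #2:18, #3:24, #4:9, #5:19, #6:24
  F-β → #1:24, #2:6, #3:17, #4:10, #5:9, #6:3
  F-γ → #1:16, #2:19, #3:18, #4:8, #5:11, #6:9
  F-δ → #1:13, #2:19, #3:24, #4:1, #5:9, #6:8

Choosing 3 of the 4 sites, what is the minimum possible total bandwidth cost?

48

Open {F-α, F-β, F-δ}.
  #1→F-α 12, #2→F-β 6, #3→F-β 17, #4→F-δ 1, #5→F-β 9, #6→F-β 3  ⇒ total 48.
Compare {F-β, F-γ, F-δ}: total 49.
Compare {F-α, F-β, F-γ}: total 55.
No size-3 selection does better; minimum is 48.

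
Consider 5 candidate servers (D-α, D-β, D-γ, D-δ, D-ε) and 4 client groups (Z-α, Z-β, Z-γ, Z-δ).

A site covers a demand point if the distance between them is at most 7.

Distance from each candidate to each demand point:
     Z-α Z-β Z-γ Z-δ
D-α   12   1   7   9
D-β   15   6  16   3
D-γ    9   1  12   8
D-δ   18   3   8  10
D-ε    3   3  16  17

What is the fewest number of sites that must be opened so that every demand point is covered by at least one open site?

3

Coverage sets (demand points within 7 of each site):
  D-α: {Z-β, Z-γ}
  D-β: {Z-β, Z-δ}
  D-γ: {Z-β}
  D-δ: {Z-β}
  D-ε: {Z-α, Z-β}
No 2 sites suffice: every size-2 union leaves at least one demand point uncovered.
But {D-α, D-β, D-ε} covers everything, so the minimum is 3.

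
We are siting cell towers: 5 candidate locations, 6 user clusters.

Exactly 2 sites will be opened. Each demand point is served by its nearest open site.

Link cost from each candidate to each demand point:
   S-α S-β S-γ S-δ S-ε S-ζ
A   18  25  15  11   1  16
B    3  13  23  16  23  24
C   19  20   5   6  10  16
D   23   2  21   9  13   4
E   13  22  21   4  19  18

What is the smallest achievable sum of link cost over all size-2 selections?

46

Open {C, D}.
  S-α→C 19, S-β→D 2, S-γ→C 5, S-δ→C 6, S-ε→C 10, S-ζ→D 4  ⇒ total 46.
Compare {A, D}: total 49.
Compare {B, D}: total 52.
No size-2 selection does better; minimum is 46.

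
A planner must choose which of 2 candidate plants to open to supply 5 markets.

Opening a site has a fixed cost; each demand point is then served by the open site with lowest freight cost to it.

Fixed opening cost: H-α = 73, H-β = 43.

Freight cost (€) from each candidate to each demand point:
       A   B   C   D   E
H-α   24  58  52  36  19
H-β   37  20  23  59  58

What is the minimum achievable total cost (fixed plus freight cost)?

238

Open {H-α, H-β}: assign each demand point to its cheapest open site.
  A→H-α 24, B→H-β 20, C→H-β 23, D→H-α 36, E→H-α 19
  freight cost 122, fixed 116 → total 238.
Compare {H-β}: freight cost 197 + fixed 43 = 240.
Compare {H-α}: freight cost 189 + fixed 73 = 262.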